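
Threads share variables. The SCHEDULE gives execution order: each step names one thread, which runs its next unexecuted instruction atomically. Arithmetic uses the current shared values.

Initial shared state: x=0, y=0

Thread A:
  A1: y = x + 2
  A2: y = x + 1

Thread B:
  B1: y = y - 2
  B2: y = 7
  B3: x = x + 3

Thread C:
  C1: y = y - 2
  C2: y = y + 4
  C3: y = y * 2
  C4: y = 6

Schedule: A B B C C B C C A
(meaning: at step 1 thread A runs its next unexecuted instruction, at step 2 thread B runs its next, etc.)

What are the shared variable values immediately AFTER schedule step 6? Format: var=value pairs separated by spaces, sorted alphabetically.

Step 1: thread A executes A1 (y = x + 2). Shared: x=0 y=2. PCs: A@1 B@0 C@0
Step 2: thread B executes B1 (y = y - 2). Shared: x=0 y=0. PCs: A@1 B@1 C@0
Step 3: thread B executes B2 (y = 7). Shared: x=0 y=7. PCs: A@1 B@2 C@0
Step 4: thread C executes C1 (y = y - 2). Shared: x=0 y=5. PCs: A@1 B@2 C@1
Step 5: thread C executes C2 (y = y + 4). Shared: x=0 y=9. PCs: A@1 B@2 C@2
Step 6: thread B executes B3 (x = x + 3). Shared: x=3 y=9. PCs: A@1 B@3 C@2

Answer: x=3 y=9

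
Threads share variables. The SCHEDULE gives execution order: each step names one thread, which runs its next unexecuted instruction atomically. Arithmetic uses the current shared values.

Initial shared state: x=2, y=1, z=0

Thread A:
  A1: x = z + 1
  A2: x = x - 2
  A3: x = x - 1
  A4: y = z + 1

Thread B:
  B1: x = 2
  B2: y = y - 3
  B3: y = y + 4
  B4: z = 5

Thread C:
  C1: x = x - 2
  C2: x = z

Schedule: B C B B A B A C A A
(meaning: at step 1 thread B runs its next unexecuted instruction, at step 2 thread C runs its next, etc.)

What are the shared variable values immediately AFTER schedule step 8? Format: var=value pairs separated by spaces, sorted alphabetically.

Step 1: thread B executes B1 (x = 2). Shared: x=2 y=1 z=0. PCs: A@0 B@1 C@0
Step 2: thread C executes C1 (x = x - 2). Shared: x=0 y=1 z=0. PCs: A@0 B@1 C@1
Step 3: thread B executes B2 (y = y - 3). Shared: x=0 y=-2 z=0. PCs: A@0 B@2 C@1
Step 4: thread B executes B3 (y = y + 4). Shared: x=0 y=2 z=0. PCs: A@0 B@3 C@1
Step 5: thread A executes A1 (x = z + 1). Shared: x=1 y=2 z=0. PCs: A@1 B@3 C@1
Step 6: thread B executes B4 (z = 5). Shared: x=1 y=2 z=5. PCs: A@1 B@4 C@1
Step 7: thread A executes A2 (x = x - 2). Shared: x=-1 y=2 z=5. PCs: A@2 B@4 C@1
Step 8: thread C executes C2 (x = z). Shared: x=5 y=2 z=5. PCs: A@2 B@4 C@2

Answer: x=5 y=2 z=5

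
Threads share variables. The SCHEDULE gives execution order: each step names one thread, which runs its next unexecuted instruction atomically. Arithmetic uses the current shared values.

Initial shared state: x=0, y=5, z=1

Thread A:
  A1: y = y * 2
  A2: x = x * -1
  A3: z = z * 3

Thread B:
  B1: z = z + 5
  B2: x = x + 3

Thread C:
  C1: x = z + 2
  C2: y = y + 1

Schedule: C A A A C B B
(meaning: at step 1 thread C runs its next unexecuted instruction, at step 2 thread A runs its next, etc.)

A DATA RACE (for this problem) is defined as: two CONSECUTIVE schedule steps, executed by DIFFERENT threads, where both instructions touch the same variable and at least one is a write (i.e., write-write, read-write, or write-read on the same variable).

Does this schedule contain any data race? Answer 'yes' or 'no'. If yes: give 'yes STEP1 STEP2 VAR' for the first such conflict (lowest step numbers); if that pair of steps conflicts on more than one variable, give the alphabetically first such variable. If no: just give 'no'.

Steps 1,2: C(r=z,w=x) vs A(r=y,w=y). No conflict.
Steps 2,3: same thread (A). No race.
Steps 3,4: same thread (A). No race.
Steps 4,5: A(r=z,w=z) vs C(r=y,w=y). No conflict.
Steps 5,6: C(r=y,w=y) vs B(r=z,w=z). No conflict.
Steps 6,7: same thread (B). No race.

Answer: no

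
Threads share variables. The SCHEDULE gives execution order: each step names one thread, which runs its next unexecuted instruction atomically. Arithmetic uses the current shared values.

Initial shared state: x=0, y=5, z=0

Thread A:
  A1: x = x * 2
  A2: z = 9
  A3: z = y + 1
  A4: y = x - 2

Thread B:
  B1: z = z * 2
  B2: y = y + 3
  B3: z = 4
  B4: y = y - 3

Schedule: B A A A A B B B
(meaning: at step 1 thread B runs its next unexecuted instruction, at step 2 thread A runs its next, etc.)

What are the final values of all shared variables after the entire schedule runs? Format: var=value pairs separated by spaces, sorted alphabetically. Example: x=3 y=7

Step 1: thread B executes B1 (z = z * 2). Shared: x=0 y=5 z=0. PCs: A@0 B@1
Step 2: thread A executes A1 (x = x * 2). Shared: x=0 y=5 z=0. PCs: A@1 B@1
Step 3: thread A executes A2 (z = 9). Shared: x=0 y=5 z=9. PCs: A@2 B@1
Step 4: thread A executes A3 (z = y + 1). Shared: x=0 y=5 z=6. PCs: A@3 B@1
Step 5: thread A executes A4 (y = x - 2). Shared: x=0 y=-2 z=6. PCs: A@4 B@1
Step 6: thread B executes B2 (y = y + 3). Shared: x=0 y=1 z=6. PCs: A@4 B@2
Step 7: thread B executes B3 (z = 4). Shared: x=0 y=1 z=4. PCs: A@4 B@3
Step 8: thread B executes B4 (y = y - 3). Shared: x=0 y=-2 z=4. PCs: A@4 B@4

Answer: x=0 y=-2 z=4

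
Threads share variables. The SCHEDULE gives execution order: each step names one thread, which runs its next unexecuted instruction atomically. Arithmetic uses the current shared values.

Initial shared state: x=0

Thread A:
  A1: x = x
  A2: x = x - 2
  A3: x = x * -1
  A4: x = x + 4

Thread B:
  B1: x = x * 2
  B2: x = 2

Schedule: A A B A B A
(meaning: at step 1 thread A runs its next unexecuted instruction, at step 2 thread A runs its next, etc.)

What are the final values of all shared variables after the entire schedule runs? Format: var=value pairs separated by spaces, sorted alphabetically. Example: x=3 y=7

Answer: x=6

Derivation:
Step 1: thread A executes A1 (x = x). Shared: x=0. PCs: A@1 B@0
Step 2: thread A executes A2 (x = x - 2). Shared: x=-2. PCs: A@2 B@0
Step 3: thread B executes B1 (x = x * 2). Shared: x=-4. PCs: A@2 B@1
Step 4: thread A executes A3 (x = x * -1). Shared: x=4. PCs: A@3 B@1
Step 5: thread B executes B2 (x = 2). Shared: x=2. PCs: A@3 B@2
Step 6: thread A executes A4 (x = x + 4). Shared: x=6. PCs: A@4 B@2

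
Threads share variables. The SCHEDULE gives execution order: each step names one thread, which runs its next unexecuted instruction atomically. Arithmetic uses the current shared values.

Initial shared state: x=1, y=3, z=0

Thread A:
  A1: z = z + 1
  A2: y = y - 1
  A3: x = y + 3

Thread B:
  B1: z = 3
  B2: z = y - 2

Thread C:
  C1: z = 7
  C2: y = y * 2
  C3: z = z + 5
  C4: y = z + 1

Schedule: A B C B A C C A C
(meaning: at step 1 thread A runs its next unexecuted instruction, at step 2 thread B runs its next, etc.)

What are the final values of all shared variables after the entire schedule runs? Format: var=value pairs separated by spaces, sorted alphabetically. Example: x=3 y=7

Answer: x=7 y=7 z=6

Derivation:
Step 1: thread A executes A1 (z = z + 1). Shared: x=1 y=3 z=1. PCs: A@1 B@0 C@0
Step 2: thread B executes B1 (z = 3). Shared: x=1 y=3 z=3. PCs: A@1 B@1 C@0
Step 3: thread C executes C1 (z = 7). Shared: x=1 y=3 z=7. PCs: A@1 B@1 C@1
Step 4: thread B executes B2 (z = y - 2). Shared: x=1 y=3 z=1. PCs: A@1 B@2 C@1
Step 5: thread A executes A2 (y = y - 1). Shared: x=1 y=2 z=1. PCs: A@2 B@2 C@1
Step 6: thread C executes C2 (y = y * 2). Shared: x=1 y=4 z=1. PCs: A@2 B@2 C@2
Step 7: thread C executes C3 (z = z + 5). Shared: x=1 y=4 z=6. PCs: A@2 B@2 C@3
Step 8: thread A executes A3 (x = y + 3). Shared: x=7 y=4 z=6. PCs: A@3 B@2 C@3
Step 9: thread C executes C4 (y = z + 1). Shared: x=7 y=7 z=6. PCs: A@3 B@2 C@4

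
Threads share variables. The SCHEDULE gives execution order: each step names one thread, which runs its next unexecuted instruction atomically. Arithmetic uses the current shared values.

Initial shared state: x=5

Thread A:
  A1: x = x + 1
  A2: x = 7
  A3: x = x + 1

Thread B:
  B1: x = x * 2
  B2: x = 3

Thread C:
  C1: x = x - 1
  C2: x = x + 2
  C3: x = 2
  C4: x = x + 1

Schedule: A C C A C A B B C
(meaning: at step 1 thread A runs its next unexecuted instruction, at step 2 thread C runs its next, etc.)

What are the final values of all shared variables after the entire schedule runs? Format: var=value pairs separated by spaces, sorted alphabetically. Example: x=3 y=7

Answer: x=4

Derivation:
Step 1: thread A executes A1 (x = x + 1). Shared: x=6. PCs: A@1 B@0 C@0
Step 2: thread C executes C1 (x = x - 1). Shared: x=5. PCs: A@1 B@0 C@1
Step 3: thread C executes C2 (x = x + 2). Shared: x=7. PCs: A@1 B@0 C@2
Step 4: thread A executes A2 (x = 7). Shared: x=7. PCs: A@2 B@0 C@2
Step 5: thread C executes C3 (x = 2). Shared: x=2. PCs: A@2 B@0 C@3
Step 6: thread A executes A3 (x = x + 1). Shared: x=3. PCs: A@3 B@0 C@3
Step 7: thread B executes B1 (x = x * 2). Shared: x=6. PCs: A@3 B@1 C@3
Step 8: thread B executes B2 (x = 3). Shared: x=3. PCs: A@3 B@2 C@3
Step 9: thread C executes C4 (x = x + 1). Shared: x=4. PCs: A@3 B@2 C@4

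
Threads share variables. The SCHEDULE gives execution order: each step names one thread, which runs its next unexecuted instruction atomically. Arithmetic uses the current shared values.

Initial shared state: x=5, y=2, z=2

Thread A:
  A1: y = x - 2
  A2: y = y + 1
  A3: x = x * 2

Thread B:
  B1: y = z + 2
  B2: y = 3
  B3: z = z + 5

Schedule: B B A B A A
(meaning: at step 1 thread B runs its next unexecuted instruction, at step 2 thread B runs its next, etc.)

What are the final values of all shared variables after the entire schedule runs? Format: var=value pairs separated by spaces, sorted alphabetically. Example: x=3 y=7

Answer: x=10 y=4 z=7

Derivation:
Step 1: thread B executes B1 (y = z + 2). Shared: x=5 y=4 z=2. PCs: A@0 B@1
Step 2: thread B executes B2 (y = 3). Shared: x=5 y=3 z=2. PCs: A@0 B@2
Step 3: thread A executes A1 (y = x - 2). Shared: x=5 y=3 z=2. PCs: A@1 B@2
Step 4: thread B executes B3 (z = z + 5). Shared: x=5 y=3 z=7. PCs: A@1 B@3
Step 5: thread A executes A2 (y = y + 1). Shared: x=5 y=4 z=7. PCs: A@2 B@3
Step 6: thread A executes A3 (x = x * 2). Shared: x=10 y=4 z=7. PCs: A@3 B@3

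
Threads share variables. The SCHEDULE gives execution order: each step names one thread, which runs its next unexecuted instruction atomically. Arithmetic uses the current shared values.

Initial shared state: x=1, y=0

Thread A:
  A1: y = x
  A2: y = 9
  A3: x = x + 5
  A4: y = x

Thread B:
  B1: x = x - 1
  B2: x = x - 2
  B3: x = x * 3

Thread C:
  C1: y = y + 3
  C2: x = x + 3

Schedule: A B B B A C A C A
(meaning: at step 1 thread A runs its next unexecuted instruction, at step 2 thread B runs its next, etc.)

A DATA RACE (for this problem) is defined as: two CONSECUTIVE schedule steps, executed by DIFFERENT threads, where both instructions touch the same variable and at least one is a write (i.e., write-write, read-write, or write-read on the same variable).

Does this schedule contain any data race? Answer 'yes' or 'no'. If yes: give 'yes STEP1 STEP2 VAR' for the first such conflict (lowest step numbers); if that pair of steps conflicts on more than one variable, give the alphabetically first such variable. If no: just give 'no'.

Answer: yes 1 2 x

Derivation:
Steps 1,2: A(y = x) vs B(x = x - 1). RACE on x (R-W).
Steps 2,3: same thread (B). No race.
Steps 3,4: same thread (B). No race.
Steps 4,5: B(r=x,w=x) vs A(r=-,w=y). No conflict.
Steps 5,6: A(y = 9) vs C(y = y + 3). RACE on y (W-W).
Steps 6,7: C(r=y,w=y) vs A(r=x,w=x). No conflict.
Steps 7,8: A(x = x + 5) vs C(x = x + 3). RACE on x (W-W).
Steps 8,9: C(x = x + 3) vs A(y = x). RACE on x (W-R).
First conflict at steps 1,2.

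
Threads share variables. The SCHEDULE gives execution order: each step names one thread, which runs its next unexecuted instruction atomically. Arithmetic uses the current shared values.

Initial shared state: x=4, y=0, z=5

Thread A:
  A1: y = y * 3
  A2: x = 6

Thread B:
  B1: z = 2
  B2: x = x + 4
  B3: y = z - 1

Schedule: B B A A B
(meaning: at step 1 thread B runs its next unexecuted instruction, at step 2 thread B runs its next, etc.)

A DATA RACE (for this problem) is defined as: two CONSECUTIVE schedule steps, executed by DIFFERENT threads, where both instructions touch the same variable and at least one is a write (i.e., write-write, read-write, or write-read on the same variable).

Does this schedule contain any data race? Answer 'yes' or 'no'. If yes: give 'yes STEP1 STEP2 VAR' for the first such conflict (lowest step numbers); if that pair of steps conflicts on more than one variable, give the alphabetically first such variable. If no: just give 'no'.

Steps 1,2: same thread (B). No race.
Steps 2,3: B(r=x,w=x) vs A(r=y,w=y). No conflict.
Steps 3,4: same thread (A). No race.
Steps 4,5: A(r=-,w=x) vs B(r=z,w=y). No conflict.

Answer: no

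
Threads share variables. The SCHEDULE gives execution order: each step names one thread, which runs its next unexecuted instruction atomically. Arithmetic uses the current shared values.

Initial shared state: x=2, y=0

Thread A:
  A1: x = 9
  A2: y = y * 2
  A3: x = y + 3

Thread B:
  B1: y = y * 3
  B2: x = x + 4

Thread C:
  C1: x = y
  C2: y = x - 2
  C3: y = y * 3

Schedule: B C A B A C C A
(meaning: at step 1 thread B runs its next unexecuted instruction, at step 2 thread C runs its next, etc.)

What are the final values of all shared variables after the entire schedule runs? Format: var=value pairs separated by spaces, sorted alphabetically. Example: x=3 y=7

Answer: x=36 y=33

Derivation:
Step 1: thread B executes B1 (y = y * 3). Shared: x=2 y=0. PCs: A@0 B@1 C@0
Step 2: thread C executes C1 (x = y). Shared: x=0 y=0. PCs: A@0 B@1 C@1
Step 3: thread A executes A1 (x = 9). Shared: x=9 y=0. PCs: A@1 B@1 C@1
Step 4: thread B executes B2 (x = x + 4). Shared: x=13 y=0. PCs: A@1 B@2 C@1
Step 5: thread A executes A2 (y = y * 2). Shared: x=13 y=0. PCs: A@2 B@2 C@1
Step 6: thread C executes C2 (y = x - 2). Shared: x=13 y=11. PCs: A@2 B@2 C@2
Step 7: thread C executes C3 (y = y * 3). Shared: x=13 y=33. PCs: A@2 B@2 C@3
Step 8: thread A executes A3 (x = y + 3). Shared: x=36 y=33. PCs: A@3 B@2 C@3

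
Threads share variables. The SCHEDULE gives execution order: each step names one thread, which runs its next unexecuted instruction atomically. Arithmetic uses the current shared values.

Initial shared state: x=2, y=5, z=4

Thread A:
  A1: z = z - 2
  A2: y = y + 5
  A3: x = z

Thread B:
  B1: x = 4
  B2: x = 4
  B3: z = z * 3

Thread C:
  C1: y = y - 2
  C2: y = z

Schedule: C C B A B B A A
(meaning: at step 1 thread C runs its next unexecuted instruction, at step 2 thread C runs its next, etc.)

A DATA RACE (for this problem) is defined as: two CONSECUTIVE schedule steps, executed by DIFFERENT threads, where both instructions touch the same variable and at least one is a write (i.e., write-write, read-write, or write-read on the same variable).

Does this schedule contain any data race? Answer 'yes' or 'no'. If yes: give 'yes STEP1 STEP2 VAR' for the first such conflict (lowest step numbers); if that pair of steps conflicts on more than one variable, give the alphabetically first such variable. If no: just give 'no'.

Steps 1,2: same thread (C). No race.
Steps 2,3: C(r=z,w=y) vs B(r=-,w=x). No conflict.
Steps 3,4: B(r=-,w=x) vs A(r=z,w=z). No conflict.
Steps 4,5: A(r=z,w=z) vs B(r=-,w=x). No conflict.
Steps 5,6: same thread (B). No race.
Steps 6,7: B(r=z,w=z) vs A(r=y,w=y). No conflict.
Steps 7,8: same thread (A). No race.

Answer: no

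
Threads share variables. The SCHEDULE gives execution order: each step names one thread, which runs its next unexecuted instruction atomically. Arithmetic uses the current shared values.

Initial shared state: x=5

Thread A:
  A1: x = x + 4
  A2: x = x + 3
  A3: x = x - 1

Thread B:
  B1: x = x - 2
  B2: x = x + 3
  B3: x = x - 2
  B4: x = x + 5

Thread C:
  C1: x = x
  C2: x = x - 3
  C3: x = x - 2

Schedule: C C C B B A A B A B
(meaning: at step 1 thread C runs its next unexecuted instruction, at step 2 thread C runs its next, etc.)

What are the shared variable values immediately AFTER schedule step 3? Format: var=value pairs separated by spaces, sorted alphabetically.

Step 1: thread C executes C1 (x = x). Shared: x=5. PCs: A@0 B@0 C@1
Step 2: thread C executes C2 (x = x - 3). Shared: x=2. PCs: A@0 B@0 C@2
Step 3: thread C executes C3 (x = x - 2). Shared: x=0. PCs: A@0 B@0 C@3

Answer: x=0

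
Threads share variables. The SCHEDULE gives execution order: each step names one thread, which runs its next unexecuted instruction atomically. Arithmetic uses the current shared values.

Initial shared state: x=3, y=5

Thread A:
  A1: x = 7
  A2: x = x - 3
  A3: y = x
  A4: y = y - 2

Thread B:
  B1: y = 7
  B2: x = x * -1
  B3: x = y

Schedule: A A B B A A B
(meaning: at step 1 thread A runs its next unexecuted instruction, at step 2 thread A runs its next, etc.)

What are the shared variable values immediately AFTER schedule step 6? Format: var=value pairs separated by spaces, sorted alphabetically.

Step 1: thread A executes A1 (x = 7). Shared: x=7 y=5. PCs: A@1 B@0
Step 2: thread A executes A2 (x = x - 3). Shared: x=4 y=5. PCs: A@2 B@0
Step 3: thread B executes B1 (y = 7). Shared: x=4 y=7. PCs: A@2 B@1
Step 4: thread B executes B2 (x = x * -1). Shared: x=-4 y=7. PCs: A@2 B@2
Step 5: thread A executes A3 (y = x). Shared: x=-4 y=-4. PCs: A@3 B@2
Step 6: thread A executes A4 (y = y - 2). Shared: x=-4 y=-6. PCs: A@4 B@2

Answer: x=-4 y=-6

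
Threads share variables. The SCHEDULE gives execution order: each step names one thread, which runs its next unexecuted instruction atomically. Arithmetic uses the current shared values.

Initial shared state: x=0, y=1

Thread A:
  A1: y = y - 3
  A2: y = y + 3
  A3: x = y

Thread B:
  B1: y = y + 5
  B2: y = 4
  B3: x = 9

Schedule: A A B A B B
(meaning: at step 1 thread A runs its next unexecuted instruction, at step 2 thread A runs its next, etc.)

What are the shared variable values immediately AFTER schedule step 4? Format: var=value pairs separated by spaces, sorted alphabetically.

Step 1: thread A executes A1 (y = y - 3). Shared: x=0 y=-2. PCs: A@1 B@0
Step 2: thread A executes A2 (y = y + 3). Shared: x=0 y=1. PCs: A@2 B@0
Step 3: thread B executes B1 (y = y + 5). Shared: x=0 y=6. PCs: A@2 B@1
Step 4: thread A executes A3 (x = y). Shared: x=6 y=6. PCs: A@3 B@1

Answer: x=6 y=6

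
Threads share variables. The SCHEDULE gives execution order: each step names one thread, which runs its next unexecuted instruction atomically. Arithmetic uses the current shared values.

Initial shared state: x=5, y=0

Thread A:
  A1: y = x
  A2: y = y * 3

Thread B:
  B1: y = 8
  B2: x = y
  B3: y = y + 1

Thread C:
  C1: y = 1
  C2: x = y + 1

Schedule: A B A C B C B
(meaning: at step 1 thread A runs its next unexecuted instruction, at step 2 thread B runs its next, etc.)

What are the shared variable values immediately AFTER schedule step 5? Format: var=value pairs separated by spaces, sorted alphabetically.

Step 1: thread A executes A1 (y = x). Shared: x=5 y=5. PCs: A@1 B@0 C@0
Step 2: thread B executes B1 (y = 8). Shared: x=5 y=8. PCs: A@1 B@1 C@0
Step 3: thread A executes A2 (y = y * 3). Shared: x=5 y=24. PCs: A@2 B@1 C@0
Step 4: thread C executes C1 (y = 1). Shared: x=5 y=1. PCs: A@2 B@1 C@1
Step 5: thread B executes B2 (x = y). Shared: x=1 y=1. PCs: A@2 B@2 C@1

Answer: x=1 y=1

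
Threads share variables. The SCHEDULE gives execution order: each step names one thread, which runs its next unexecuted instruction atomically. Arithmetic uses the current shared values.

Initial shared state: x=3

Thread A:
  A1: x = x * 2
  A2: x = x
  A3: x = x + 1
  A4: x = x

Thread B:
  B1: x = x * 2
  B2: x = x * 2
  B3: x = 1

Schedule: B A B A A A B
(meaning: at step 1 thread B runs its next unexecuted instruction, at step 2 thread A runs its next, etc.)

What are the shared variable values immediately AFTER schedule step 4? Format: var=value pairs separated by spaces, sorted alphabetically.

Step 1: thread B executes B1 (x = x * 2). Shared: x=6. PCs: A@0 B@1
Step 2: thread A executes A1 (x = x * 2). Shared: x=12. PCs: A@1 B@1
Step 3: thread B executes B2 (x = x * 2). Shared: x=24. PCs: A@1 B@2
Step 4: thread A executes A2 (x = x). Shared: x=24. PCs: A@2 B@2

Answer: x=24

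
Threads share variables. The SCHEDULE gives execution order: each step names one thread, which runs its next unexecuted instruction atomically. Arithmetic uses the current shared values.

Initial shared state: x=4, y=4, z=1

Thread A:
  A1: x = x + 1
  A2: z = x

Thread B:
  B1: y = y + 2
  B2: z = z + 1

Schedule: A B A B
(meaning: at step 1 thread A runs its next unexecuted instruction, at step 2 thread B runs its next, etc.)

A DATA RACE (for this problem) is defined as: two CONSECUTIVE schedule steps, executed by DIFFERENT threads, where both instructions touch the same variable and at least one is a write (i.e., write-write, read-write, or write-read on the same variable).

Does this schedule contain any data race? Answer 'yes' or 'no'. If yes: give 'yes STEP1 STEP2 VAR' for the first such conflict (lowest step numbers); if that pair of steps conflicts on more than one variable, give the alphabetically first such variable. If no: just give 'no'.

Answer: yes 3 4 z

Derivation:
Steps 1,2: A(r=x,w=x) vs B(r=y,w=y). No conflict.
Steps 2,3: B(r=y,w=y) vs A(r=x,w=z). No conflict.
Steps 3,4: A(z = x) vs B(z = z + 1). RACE on z (W-W).
First conflict at steps 3,4.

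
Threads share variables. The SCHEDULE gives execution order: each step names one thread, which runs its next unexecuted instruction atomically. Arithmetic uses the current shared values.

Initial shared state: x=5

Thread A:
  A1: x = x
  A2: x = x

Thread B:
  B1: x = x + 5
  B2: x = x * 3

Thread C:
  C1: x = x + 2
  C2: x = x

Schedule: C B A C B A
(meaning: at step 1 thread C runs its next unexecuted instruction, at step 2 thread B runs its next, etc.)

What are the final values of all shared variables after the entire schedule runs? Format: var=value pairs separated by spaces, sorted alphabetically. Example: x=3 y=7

Answer: x=36

Derivation:
Step 1: thread C executes C1 (x = x + 2). Shared: x=7. PCs: A@0 B@0 C@1
Step 2: thread B executes B1 (x = x + 5). Shared: x=12. PCs: A@0 B@1 C@1
Step 3: thread A executes A1 (x = x). Shared: x=12. PCs: A@1 B@1 C@1
Step 4: thread C executes C2 (x = x). Shared: x=12. PCs: A@1 B@1 C@2
Step 5: thread B executes B2 (x = x * 3). Shared: x=36. PCs: A@1 B@2 C@2
Step 6: thread A executes A2 (x = x). Shared: x=36. PCs: A@2 B@2 C@2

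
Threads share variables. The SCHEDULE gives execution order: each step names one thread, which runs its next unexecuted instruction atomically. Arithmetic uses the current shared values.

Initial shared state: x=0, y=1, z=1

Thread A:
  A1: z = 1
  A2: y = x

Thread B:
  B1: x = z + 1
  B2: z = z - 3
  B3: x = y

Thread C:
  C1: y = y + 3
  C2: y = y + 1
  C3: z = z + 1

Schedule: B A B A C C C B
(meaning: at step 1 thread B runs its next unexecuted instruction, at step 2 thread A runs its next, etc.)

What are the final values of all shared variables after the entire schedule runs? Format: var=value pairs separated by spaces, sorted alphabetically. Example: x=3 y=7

Answer: x=6 y=6 z=-1

Derivation:
Step 1: thread B executes B1 (x = z + 1). Shared: x=2 y=1 z=1. PCs: A@0 B@1 C@0
Step 2: thread A executes A1 (z = 1). Shared: x=2 y=1 z=1. PCs: A@1 B@1 C@0
Step 3: thread B executes B2 (z = z - 3). Shared: x=2 y=1 z=-2. PCs: A@1 B@2 C@0
Step 4: thread A executes A2 (y = x). Shared: x=2 y=2 z=-2. PCs: A@2 B@2 C@0
Step 5: thread C executes C1 (y = y + 3). Shared: x=2 y=5 z=-2. PCs: A@2 B@2 C@1
Step 6: thread C executes C2 (y = y + 1). Shared: x=2 y=6 z=-2. PCs: A@2 B@2 C@2
Step 7: thread C executes C3 (z = z + 1). Shared: x=2 y=6 z=-1. PCs: A@2 B@2 C@3
Step 8: thread B executes B3 (x = y). Shared: x=6 y=6 z=-1. PCs: A@2 B@3 C@3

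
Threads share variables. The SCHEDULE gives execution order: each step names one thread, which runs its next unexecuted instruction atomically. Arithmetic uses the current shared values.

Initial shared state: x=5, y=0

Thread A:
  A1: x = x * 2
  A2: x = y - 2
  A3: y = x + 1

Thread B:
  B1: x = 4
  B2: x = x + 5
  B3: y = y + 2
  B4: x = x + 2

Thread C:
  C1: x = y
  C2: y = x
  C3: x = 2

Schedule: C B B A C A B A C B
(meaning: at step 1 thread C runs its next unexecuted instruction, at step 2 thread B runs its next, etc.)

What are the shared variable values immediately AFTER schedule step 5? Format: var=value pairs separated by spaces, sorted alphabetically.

Answer: x=18 y=18

Derivation:
Step 1: thread C executes C1 (x = y). Shared: x=0 y=0. PCs: A@0 B@0 C@1
Step 2: thread B executes B1 (x = 4). Shared: x=4 y=0. PCs: A@0 B@1 C@1
Step 3: thread B executes B2 (x = x + 5). Shared: x=9 y=0. PCs: A@0 B@2 C@1
Step 4: thread A executes A1 (x = x * 2). Shared: x=18 y=0. PCs: A@1 B@2 C@1
Step 5: thread C executes C2 (y = x). Shared: x=18 y=18. PCs: A@1 B@2 C@2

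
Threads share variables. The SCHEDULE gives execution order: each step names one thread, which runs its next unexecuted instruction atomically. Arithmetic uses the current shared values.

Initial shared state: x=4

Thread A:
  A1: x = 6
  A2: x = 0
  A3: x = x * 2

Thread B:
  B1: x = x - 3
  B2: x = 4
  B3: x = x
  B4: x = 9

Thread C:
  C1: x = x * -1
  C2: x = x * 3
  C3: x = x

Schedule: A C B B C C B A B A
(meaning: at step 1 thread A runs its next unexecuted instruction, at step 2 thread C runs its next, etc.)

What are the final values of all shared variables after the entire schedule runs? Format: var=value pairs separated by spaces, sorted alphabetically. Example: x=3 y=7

Answer: x=18

Derivation:
Step 1: thread A executes A1 (x = 6). Shared: x=6. PCs: A@1 B@0 C@0
Step 2: thread C executes C1 (x = x * -1). Shared: x=-6. PCs: A@1 B@0 C@1
Step 3: thread B executes B1 (x = x - 3). Shared: x=-9. PCs: A@1 B@1 C@1
Step 4: thread B executes B2 (x = 4). Shared: x=4. PCs: A@1 B@2 C@1
Step 5: thread C executes C2 (x = x * 3). Shared: x=12. PCs: A@1 B@2 C@2
Step 6: thread C executes C3 (x = x). Shared: x=12. PCs: A@1 B@2 C@3
Step 7: thread B executes B3 (x = x). Shared: x=12. PCs: A@1 B@3 C@3
Step 8: thread A executes A2 (x = 0). Shared: x=0. PCs: A@2 B@3 C@3
Step 9: thread B executes B4 (x = 9). Shared: x=9. PCs: A@2 B@4 C@3
Step 10: thread A executes A3 (x = x * 2). Shared: x=18. PCs: A@3 B@4 C@3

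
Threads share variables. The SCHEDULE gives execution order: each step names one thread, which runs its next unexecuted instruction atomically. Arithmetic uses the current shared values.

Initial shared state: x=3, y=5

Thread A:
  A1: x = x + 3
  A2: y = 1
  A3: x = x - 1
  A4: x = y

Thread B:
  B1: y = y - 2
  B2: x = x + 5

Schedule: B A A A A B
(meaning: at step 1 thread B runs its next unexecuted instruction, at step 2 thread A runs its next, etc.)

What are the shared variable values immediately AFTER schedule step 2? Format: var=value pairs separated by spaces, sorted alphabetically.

Answer: x=6 y=3

Derivation:
Step 1: thread B executes B1 (y = y - 2). Shared: x=3 y=3. PCs: A@0 B@1
Step 2: thread A executes A1 (x = x + 3). Shared: x=6 y=3. PCs: A@1 B@1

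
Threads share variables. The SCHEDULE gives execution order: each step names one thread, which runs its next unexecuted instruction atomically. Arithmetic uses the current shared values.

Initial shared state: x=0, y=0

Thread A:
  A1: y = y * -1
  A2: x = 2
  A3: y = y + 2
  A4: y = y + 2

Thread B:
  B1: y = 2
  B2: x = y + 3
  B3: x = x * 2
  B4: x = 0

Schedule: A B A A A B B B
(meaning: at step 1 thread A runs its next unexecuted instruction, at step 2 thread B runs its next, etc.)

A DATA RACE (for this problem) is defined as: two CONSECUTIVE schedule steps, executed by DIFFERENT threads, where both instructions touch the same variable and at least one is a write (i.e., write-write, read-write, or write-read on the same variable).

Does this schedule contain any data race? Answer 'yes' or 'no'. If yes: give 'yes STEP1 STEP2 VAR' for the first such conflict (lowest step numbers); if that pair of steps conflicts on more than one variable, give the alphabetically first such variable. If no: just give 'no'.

Steps 1,2: A(y = y * -1) vs B(y = 2). RACE on y (W-W).
Steps 2,3: B(r=-,w=y) vs A(r=-,w=x). No conflict.
Steps 3,4: same thread (A). No race.
Steps 4,5: same thread (A). No race.
Steps 5,6: A(y = y + 2) vs B(x = y + 3). RACE on y (W-R).
Steps 6,7: same thread (B). No race.
Steps 7,8: same thread (B). No race.
First conflict at steps 1,2.

Answer: yes 1 2 y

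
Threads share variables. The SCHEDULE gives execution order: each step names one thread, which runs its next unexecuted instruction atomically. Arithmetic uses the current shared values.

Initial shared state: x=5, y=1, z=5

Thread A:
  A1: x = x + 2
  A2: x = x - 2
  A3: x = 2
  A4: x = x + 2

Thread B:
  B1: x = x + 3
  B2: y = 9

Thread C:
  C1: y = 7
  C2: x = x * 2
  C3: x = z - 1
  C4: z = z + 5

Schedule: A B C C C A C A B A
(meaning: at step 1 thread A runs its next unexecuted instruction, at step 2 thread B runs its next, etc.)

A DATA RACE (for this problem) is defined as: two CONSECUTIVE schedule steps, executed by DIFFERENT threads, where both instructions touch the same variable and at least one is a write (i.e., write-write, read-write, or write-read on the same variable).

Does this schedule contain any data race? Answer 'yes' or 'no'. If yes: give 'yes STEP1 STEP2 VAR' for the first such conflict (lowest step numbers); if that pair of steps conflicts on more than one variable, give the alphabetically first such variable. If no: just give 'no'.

Steps 1,2: A(x = x + 2) vs B(x = x + 3). RACE on x (W-W).
Steps 2,3: B(r=x,w=x) vs C(r=-,w=y). No conflict.
Steps 3,4: same thread (C). No race.
Steps 4,5: same thread (C). No race.
Steps 5,6: C(x = z - 1) vs A(x = x - 2). RACE on x (W-W).
Steps 6,7: A(r=x,w=x) vs C(r=z,w=z). No conflict.
Steps 7,8: C(r=z,w=z) vs A(r=-,w=x). No conflict.
Steps 8,9: A(r=-,w=x) vs B(r=-,w=y). No conflict.
Steps 9,10: B(r=-,w=y) vs A(r=x,w=x). No conflict.
First conflict at steps 1,2.

Answer: yes 1 2 x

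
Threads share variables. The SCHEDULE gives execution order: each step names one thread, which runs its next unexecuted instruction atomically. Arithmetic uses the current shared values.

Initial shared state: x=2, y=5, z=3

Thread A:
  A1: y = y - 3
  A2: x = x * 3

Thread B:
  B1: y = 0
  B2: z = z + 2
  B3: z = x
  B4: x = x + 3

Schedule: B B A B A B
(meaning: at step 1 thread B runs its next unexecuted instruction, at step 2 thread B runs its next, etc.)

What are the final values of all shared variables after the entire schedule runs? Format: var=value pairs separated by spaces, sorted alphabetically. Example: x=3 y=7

Answer: x=9 y=-3 z=2

Derivation:
Step 1: thread B executes B1 (y = 0). Shared: x=2 y=0 z=3. PCs: A@0 B@1
Step 2: thread B executes B2 (z = z + 2). Shared: x=2 y=0 z=5. PCs: A@0 B@2
Step 3: thread A executes A1 (y = y - 3). Shared: x=2 y=-3 z=5. PCs: A@1 B@2
Step 4: thread B executes B3 (z = x). Shared: x=2 y=-3 z=2. PCs: A@1 B@3
Step 5: thread A executes A2 (x = x * 3). Shared: x=6 y=-3 z=2. PCs: A@2 B@3
Step 6: thread B executes B4 (x = x + 3). Shared: x=9 y=-3 z=2. PCs: A@2 B@4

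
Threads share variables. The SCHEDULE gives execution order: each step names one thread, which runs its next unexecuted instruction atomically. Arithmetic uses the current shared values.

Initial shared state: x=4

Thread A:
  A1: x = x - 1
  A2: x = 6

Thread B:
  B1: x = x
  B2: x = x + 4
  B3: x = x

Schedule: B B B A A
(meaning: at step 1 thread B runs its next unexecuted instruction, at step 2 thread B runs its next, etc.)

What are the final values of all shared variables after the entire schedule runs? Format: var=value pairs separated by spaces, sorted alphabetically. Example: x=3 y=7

Step 1: thread B executes B1 (x = x). Shared: x=4. PCs: A@0 B@1
Step 2: thread B executes B2 (x = x + 4). Shared: x=8. PCs: A@0 B@2
Step 3: thread B executes B3 (x = x). Shared: x=8. PCs: A@0 B@3
Step 4: thread A executes A1 (x = x - 1). Shared: x=7. PCs: A@1 B@3
Step 5: thread A executes A2 (x = 6). Shared: x=6. PCs: A@2 B@3

Answer: x=6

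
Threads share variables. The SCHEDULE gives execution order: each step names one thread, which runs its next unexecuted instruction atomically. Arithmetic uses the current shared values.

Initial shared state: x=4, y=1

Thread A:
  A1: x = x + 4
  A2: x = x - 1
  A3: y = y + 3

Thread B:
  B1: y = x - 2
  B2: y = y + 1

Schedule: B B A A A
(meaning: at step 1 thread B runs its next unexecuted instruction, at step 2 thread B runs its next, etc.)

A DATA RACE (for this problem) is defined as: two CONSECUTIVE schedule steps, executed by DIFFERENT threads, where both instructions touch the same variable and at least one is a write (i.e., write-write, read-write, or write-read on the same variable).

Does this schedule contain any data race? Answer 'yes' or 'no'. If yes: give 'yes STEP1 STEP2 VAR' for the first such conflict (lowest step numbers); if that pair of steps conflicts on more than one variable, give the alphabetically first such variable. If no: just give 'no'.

Steps 1,2: same thread (B). No race.
Steps 2,3: B(r=y,w=y) vs A(r=x,w=x). No conflict.
Steps 3,4: same thread (A). No race.
Steps 4,5: same thread (A). No race.

Answer: no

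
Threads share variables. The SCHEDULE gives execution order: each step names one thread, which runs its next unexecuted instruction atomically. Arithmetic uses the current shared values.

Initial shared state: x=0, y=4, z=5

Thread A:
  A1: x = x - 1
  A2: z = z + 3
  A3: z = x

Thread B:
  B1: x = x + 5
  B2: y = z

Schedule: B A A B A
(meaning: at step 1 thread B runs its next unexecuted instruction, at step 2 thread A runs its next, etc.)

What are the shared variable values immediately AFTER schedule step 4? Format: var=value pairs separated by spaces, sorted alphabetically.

Answer: x=4 y=8 z=8

Derivation:
Step 1: thread B executes B1 (x = x + 5). Shared: x=5 y=4 z=5. PCs: A@0 B@1
Step 2: thread A executes A1 (x = x - 1). Shared: x=4 y=4 z=5. PCs: A@1 B@1
Step 3: thread A executes A2 (z = z + 3). Shared: x=4 y=4 z=8. PCs: A@2 B@1
Step 4: thread B executes B2 (y = z). Shared: x=4 y=8 z=8. PCs: A@2 B@2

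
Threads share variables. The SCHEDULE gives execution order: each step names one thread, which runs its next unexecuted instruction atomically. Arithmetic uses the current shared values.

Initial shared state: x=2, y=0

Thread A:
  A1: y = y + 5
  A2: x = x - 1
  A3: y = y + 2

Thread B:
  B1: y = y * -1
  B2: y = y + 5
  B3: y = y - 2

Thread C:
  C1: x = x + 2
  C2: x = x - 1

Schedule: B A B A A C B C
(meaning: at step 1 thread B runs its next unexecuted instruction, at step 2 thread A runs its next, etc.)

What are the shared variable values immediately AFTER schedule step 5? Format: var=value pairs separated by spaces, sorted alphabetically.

Answer: x=1 y=12

Derivation:
Step 1: thread B executes B1 (y = y * -1). Shared: x=2 y=0. PCs: A@0 B@1 C@0
Step 2: thread A executes A1 (y = y + 5). Shared: x=2 y=5. PCs: A@1 B@1 C@0
Step 3: thread B executes B2 (y = y + 5). Shared: x=2 y=10. PCs: A@1 B@2 C@0
Step 4: thread A executes A2 (x = x - 1). Shared: x=1 y=10. PCs: A@2 B@2 C@0
Step 5: thread A executes A3 (y = y + 2). Shared: x=1 y=12. PCs: A@3 B@2 C@0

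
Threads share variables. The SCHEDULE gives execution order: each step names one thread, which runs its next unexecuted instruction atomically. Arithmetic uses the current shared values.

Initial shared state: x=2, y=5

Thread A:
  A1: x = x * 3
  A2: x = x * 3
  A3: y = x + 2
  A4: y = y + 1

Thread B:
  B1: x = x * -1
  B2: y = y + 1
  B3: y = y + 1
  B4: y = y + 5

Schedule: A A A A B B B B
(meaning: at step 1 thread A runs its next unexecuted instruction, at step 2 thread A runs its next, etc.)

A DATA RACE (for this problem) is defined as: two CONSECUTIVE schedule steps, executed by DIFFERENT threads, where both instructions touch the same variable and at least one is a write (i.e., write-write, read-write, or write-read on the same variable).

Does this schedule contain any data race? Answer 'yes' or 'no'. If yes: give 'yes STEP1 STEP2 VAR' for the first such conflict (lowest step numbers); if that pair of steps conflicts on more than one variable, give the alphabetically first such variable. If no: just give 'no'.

Answer: no

Derivation:
Steps 1,2: same thread (A). No race.
Steps 2,3: same thread (A). No race.
Steps 3,4: same thread (A). No race.
Steps 4,5: A(r=y,w=y) vs B(r=x,w=x). No conflict.
Steps 5,6: same thread (B). No race.
Steps 6,7: same thread (B). No race.
Steps 7,8: same thread (B). No race.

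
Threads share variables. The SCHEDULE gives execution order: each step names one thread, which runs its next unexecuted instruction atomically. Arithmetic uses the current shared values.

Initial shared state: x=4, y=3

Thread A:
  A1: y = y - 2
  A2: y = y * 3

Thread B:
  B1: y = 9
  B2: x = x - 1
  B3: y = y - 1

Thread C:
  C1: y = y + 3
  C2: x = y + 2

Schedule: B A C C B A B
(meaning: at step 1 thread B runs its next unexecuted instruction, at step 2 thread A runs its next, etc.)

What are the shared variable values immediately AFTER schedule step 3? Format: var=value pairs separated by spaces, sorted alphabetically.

Step 1: thread B executes B1 (y = 9). Shared: x=4 y=9. PCs: A@0 B@1 C@0
Step 2: thread A executes A1 (y = y - 2). Shared: x=4 y=7. PCs: A@1 B@1 C@0
Step 3: thread C executes C1 (y = y + 3). Shared: x=4 y=10. PCs: A@1 B@1 C@1

Answer: x=4 y=10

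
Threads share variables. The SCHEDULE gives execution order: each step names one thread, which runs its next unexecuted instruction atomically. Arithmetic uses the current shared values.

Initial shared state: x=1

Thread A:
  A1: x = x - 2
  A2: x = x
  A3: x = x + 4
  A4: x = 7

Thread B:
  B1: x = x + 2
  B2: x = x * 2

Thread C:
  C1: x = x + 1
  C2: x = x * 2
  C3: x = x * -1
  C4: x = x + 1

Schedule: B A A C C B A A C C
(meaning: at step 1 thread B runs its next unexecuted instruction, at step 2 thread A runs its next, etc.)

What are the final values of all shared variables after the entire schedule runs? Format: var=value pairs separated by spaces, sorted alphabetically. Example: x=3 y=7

Answer: x=-6

Derivation:
Step 1: thread B executes B1 (x = x + 2). Shared: x=3. PCs: A@0 B@1 C@0
Step 2: thread A executes A1 (x = x - 2). Shared: x=1. PCs: A@1 B@1 C@0
Step 3: thread A executes A2 (x = x). Shared: x=1. PCs: A@2 B@1 C@0
Step 4: thread C executes C1 (x = x + 1). Shared: x=2. PCs: A@2 B@1 C@1
Step 5: thread C executes C2 (x = x * 2). Shared: x=4. PCs: A@2 B@1 C@2
Step 6: thread B executes B2 (x = x * 2). Shared: x=8. PCs: A@2 B@2 C@2
Step 7: thread A executes A3 (x = x + 4). Shared: x=12. PCs: A@3 B@2 C@2
Step 8: thread A executes A4 (x = 7). Shared: x=7. PCs: A@4 B@2 C@2
Step 9: thread C executes C3 (x = x * -1). Shared: x=-7. PCs: A@4 B@2 C@3
Step 10: thread C executes C4 (x = x + 1). Shared: x=-6. PCs: A@4 B@2 C@4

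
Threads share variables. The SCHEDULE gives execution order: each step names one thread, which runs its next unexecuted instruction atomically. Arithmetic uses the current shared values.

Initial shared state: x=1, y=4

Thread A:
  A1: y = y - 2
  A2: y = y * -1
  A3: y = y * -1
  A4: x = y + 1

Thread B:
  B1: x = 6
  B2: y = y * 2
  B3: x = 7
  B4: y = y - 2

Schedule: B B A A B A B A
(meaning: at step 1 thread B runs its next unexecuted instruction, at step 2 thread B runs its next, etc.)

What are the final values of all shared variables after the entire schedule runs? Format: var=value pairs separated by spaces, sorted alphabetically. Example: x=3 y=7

Step 1: thread B executes B1 (x = 6). Shared: x=6 y=4. PCs: A@0 B@1
Step 2: thread B executes B2 (y = y * 2). Shared: x=6 y=8. PCs: A@0 B@2
Step 3: thread A executes A1 (y = y - 2). Shared: x=6 y=6. PCs: A@1 B@2
Step 4: thread A executes A2 (y = y * -1). Shared: x=6 y=-6. PCs: A@2 B@2
Step 5: thread B executes B3 (x = 7). Shared: x=7 y=-6. PCs: A@2 B@3
Step 6: thread A executes A3 (y = y * -1). Shared: x=7 y=6. PCs: A@3 B@3
Step 7: thread B executes B4 (y = y - 2). Shared: x=7 y=4. PCs: A@3 B@4
Step 8: thread A executes A4 (x = y + 1). Shared: x=5 y=4. PCs: A@4 B@4

Answer: x=5 y=4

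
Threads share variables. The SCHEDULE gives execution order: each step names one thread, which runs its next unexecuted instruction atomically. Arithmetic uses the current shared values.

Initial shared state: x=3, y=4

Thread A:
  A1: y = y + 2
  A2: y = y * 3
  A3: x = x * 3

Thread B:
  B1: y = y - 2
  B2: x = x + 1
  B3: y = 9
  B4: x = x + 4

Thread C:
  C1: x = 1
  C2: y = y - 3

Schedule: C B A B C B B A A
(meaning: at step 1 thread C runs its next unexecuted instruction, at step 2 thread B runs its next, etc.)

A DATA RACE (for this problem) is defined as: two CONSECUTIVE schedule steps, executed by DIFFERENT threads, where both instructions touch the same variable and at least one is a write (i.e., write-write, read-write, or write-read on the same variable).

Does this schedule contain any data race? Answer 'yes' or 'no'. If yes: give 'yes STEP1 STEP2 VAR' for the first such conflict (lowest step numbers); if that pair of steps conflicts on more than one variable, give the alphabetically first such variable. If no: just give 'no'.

Answer: yes 2 3 y

Derivation:
Steps 1,2: C(r=-,w=x) vs B(r=y,w=y). No conflict.
Steps 2,3: B(y = y - 2) vs A(y = y + 2). RACE on y (W-W).
Steps 3,4: A(r=y,w=y) vs B(r=x,w=x). No conflict.
Steps 4,5: B(r=x,w=x) vs C(r=y,w=y). No conflict.
Steps 5,6: C(y = y - 3) vs B(y = 9). RACE on y (W-W).
Steps 6,7: same thread (B). No race.
Steps 7,8: B(r=x,w=x) vs A(r=y,w=y). No conflict.
Steps 8,9: same thread (A). No race.
First conflict at steps 2,3.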